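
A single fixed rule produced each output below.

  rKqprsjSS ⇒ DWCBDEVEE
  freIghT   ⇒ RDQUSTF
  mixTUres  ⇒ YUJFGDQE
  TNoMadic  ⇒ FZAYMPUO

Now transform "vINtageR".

HUZFMSQD

The rule is to shift every letter 12 places forward in the alphabet (wrapping around), then convert every letter to uppercase.
On "vINtageR": the first step gives "hUZfmsqD", and the second then gives "HUZFMSQD".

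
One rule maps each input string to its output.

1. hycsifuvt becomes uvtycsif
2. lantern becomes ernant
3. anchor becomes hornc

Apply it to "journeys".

The pattern: delete the first character, then move the last 3 characters to the front (rotate right by 3).
So "journeys" becomes "eysourn".

eysourn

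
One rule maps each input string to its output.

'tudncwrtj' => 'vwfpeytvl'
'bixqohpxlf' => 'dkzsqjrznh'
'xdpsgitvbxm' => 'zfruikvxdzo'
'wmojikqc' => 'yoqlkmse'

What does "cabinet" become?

ecdkpgv

The pattern: shift every letter 2 places forward in the alphabet (wrapping around).
Applying that to "cabinet" gives "ecdkpgv".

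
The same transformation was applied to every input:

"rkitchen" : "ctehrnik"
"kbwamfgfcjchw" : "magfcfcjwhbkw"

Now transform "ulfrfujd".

The transformation: move the first 3 characters to the end (rotate left by 3), then swap each adjacent pair of characters (1↔2, 3↔4, ...).
Applying both steps to "ulfrfujd": "rfujdulf", then "frjuudfl".

frjuudfl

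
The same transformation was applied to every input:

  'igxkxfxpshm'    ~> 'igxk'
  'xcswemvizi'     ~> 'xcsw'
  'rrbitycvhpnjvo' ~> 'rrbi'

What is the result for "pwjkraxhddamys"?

Each output is the input with this applied: keep only the first 4 characters.
So "pwjkraxhddamys" becomes "pwjk".

pwjk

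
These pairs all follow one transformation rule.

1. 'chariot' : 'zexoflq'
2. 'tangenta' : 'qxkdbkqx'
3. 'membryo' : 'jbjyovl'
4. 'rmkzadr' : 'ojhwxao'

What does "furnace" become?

crokxzb

What's happening: shift every letter 3 places backward in the alphabet (wrapping around).
Doing the same to "furnace": "crokxzb".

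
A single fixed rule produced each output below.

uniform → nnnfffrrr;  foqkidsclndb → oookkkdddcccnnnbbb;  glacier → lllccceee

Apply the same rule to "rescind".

eeecccnnn

Looking at the pairs, the operation is to keep every other character starting from the second (positions 2nd, 4th, 6th, ...), then repeat every character 3 times.
Starting from "rescind": after the first operation, "ecn"; after the second, "eeecccnnn".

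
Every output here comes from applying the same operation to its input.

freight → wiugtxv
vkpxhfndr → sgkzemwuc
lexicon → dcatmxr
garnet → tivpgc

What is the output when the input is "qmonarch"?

Each output is the input with this applied: move the last 2 characters to the front (rotate right by 2), then shift every letter 11 places backward in the alphabet (wrapping around).
For "qmonarch" the result is "rwfbdcpg".

rwfbdcpg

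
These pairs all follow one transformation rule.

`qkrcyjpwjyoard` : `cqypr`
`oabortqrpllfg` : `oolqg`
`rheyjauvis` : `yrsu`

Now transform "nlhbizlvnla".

bnll

Each output is the input with this applied: keep one character in every 3, starting at position 1 (positions 1st, 4th, 7th, ...), then swap each adjacent pair of characters (1↔2, 3↔4, ...).
Starting from "nlhbizlvnla": after the first operation, "nbll"; after the second, "bnll".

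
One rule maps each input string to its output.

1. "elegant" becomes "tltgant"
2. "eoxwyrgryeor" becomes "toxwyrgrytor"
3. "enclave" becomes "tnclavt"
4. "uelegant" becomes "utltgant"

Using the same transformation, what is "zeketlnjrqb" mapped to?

Each output is the input with this applied: replace every "e" with "t".
Doing the same to "zeketlnjrqb": "ztkttlnjrqb".

ztkttlnjrqb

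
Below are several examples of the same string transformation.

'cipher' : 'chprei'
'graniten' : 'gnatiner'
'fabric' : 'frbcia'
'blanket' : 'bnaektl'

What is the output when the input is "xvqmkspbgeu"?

xmqskbpeguv

The rule is to swap each adjacent pair of characters (1↔2, 3↔4, ...), then move the first character to the end.
"xvqmkspbgeu" → "vxmqskbpegu" → "xmqskbpeguv".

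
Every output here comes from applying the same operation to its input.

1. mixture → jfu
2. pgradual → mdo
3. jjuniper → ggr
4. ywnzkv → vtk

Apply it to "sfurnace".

pcr

The transformation: shift every letter 3 places backward in the alphabet (wrapping around), then keep only the first 3 characters.
Applying both steps to "sfurnace": "pcrokxzb", then "pcr".
(Check on "mixture": → "jfuqrob" → "jfu" ✓)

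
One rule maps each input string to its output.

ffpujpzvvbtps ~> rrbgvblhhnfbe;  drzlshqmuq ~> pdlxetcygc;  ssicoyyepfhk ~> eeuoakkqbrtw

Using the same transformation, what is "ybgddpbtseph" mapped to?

Rule — shift every letter 12 places forward in the alphabet (wrapping around).
Doing the same to "ybgddpbtseph": "knsppbnfeqbt".

knsppbnfeqbt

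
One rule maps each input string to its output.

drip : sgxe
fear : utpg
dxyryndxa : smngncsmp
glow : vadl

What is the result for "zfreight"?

ougtxvwi

The rule is to shift every letter 11 places backward in the alphabet (wrapping around).
On "zfreight" that produces "ougtxvwi".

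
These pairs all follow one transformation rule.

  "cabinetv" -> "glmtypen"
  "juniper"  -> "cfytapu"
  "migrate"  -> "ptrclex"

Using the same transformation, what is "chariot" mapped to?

eslctzn

Each output is the input with this applied: shift every letter 11 places forward in the alphabet (wrapping around), then swap the first and last characters.
Working it through for "chariot": intermediate "nslctze", final "eslctzn".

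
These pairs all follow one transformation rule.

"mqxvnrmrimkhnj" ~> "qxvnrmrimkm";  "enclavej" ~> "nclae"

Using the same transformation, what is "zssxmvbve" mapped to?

The transformation: delete the last 3 characters, then move the first character to the end.
"zssxmvbve" → "zssxmv" → "ssxmvz".

ssxmvz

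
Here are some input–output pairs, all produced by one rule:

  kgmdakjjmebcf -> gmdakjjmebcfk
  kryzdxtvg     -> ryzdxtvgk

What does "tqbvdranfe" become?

qbvdranfet

Rule — move the first character to the end.
"tqbvdranfe" → "qbvdranfet".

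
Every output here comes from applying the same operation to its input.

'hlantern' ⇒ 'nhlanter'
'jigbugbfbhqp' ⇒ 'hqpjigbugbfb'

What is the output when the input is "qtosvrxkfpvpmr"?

The transformation: move the first 3 characters to the end (rotate left by 3), then swap the front and back halves of the string.
"qtosvrxkfpvpmr" → "svrxkfpvpmrqto" → "vpmrqtosvrxkfp".

vpmrqtosvrxkfp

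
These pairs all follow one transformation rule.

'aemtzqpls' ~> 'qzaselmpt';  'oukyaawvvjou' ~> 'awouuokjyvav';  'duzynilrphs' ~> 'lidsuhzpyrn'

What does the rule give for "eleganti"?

Looking at the pairs, the operation is to take characters alternately from the front and the back (1st, last, 2nd, 2nd-last, ...), then move the last 2 characters to the front (rotate right by 2).
On "eleganti": the first step gives "eiltenga", and the second then gives "gaeilten".

gaeilten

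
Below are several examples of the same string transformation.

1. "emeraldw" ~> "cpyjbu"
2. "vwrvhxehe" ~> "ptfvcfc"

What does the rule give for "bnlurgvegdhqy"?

jspetcebfow

What's happening: delete the first 2 characters, then shift every letter 2 places backward in the alphabet (wrapping around).
On "bnlurgvegdhqy": the first step gives "lurgvegdhqy", and the second then gives "jspetcebfow".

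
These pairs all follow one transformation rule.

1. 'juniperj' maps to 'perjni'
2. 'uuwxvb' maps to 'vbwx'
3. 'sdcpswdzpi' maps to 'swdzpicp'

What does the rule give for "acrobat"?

batro

The rule is to delete the first 2 characters, then move the first 2 characters to the end (rotate left by 2).
For "acrobat", step one produces "robat"; step two turns that into "batro".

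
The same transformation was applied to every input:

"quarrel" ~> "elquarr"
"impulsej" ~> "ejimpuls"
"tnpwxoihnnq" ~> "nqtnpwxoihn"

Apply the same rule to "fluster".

What's happening: move the last 2 characters to the front (rotate right by 2).
Applying that to "fluster" gives "erflust".

erflust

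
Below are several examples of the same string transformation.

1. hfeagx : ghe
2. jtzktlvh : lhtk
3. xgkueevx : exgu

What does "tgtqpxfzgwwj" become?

zwjgqx

Looking at the pairs, the operation is to swap the front and back halves of the string, then keep every other character starting from the second (positions 2nd, 4th, 6th, ...).
For "tgtqpxfzgwwj", step one produces "fzgwwjtgtqpx"; step two turns that into "zwjgqx".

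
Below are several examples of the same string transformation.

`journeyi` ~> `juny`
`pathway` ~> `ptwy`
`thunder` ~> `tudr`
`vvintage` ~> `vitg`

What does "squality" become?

What's happening: keep every other character starting from the first (positions 1st, 3rd, 5th, ...).
"squality" → "sult".

sult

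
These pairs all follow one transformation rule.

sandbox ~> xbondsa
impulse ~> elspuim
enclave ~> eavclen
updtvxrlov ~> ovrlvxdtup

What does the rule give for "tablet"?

The rule is to swap each adjacent pair of characters (1↔2, 3↔4, ...), then reverse the string.
For "tablet", step one produces "atlbte"; step two turns that into "etblta".

etblta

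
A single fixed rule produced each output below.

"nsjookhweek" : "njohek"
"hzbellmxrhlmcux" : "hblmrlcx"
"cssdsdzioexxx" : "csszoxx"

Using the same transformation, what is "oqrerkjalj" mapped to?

The transformation: keep every other character starting from the first (positions 1st, 3rd, 5th, ...).
For "oqrerkjalj" the result is "orrjl".

orrjl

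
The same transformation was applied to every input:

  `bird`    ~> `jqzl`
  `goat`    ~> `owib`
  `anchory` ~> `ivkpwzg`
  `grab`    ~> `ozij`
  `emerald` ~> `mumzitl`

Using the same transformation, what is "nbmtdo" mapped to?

vjublw

The pattern: shift every letter 8 places forward in the alphabet (wrapping around).
"nbmtdo" → "vjublw".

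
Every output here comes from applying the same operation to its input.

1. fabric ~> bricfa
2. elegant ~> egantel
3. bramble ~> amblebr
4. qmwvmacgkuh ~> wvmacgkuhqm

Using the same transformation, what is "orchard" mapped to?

chardor

The pattern: move the first 2 characters to the end (rotate left by 2).
For "orchard" the result is "chardor".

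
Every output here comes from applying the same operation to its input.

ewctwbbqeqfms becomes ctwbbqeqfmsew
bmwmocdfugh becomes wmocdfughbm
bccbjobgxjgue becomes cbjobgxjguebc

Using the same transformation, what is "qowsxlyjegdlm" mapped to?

The pattern: move the first 2 characters to the end (rotate left by 2).
For "qowsxlyjegdlm" the result is "wsxlyjegdlmqo".

wsxlyjegdlmqo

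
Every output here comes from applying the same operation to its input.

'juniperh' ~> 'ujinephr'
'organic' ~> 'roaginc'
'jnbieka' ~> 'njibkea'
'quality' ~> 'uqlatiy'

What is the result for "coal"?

ocla

Each output is the input with this applied: swap each adjacent pair of characters (1↔2, 3↔4, ...).
For "coal" the result is "ocla".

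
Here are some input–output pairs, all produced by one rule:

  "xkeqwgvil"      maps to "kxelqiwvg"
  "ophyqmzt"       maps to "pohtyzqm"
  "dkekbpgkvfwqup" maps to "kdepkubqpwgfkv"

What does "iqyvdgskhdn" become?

Each output is the input with this applied: move the first character to the end, then take characters alternately from the front and the back (1st, last, 2nd, 2nd-last, ...).
"iqyvdgskhdn" → "qyvdgskhdni" → "qiynvddhgks".
(Check on "ophyqmzt": → "phyqmzto" → "pohtyzqm" ✓)

qiynvddhgks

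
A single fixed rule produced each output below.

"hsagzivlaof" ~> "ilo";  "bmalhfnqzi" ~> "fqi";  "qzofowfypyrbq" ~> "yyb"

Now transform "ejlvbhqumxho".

Looking at the pairs, the operation is to keep every other character starting from the second (positions 2nd, 4th, 6th, ...), then keep only the last 3 characters.
On "ejlvbhqumxho": the first step gives "jvhuxo", and the second then gives "uxo".

uxo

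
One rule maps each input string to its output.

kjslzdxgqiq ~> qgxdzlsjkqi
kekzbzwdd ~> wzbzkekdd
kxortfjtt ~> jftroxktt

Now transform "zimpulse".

Each output is the input with this applied: move the last 2 characters to the front (rotate right by 2), then reverse the string.
For "zimpulse" the result is "lupmizes".

lupmizes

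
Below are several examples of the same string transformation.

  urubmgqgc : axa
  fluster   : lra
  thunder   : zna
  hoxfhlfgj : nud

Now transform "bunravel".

In each case the input is transformed by: shift every letter 6 places forward in the alphabet (wrapping around), then keep only the first 3 characters.
On "bunravel" that produces "hat".
(Check on "thunder": → "znatjkx" → "zna" ✓)

hat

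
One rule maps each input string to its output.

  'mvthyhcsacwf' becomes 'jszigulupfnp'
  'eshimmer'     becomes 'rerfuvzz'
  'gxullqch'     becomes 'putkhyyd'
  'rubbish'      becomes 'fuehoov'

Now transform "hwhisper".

reujuvfc

In each case the input is transformed by: move the last 2 characters to the front (rotate right by 2), then shift every letter 13 places forward in the alphabet (wrapping around) — i.e. ROT13.
"hwhisper" → "erhwhisp" → "reujuvfc".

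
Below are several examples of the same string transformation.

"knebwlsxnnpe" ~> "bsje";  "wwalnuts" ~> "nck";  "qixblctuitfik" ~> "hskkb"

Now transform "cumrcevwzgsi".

Rule — shift every letter 9 places backward in the alphabet (wrapping around), then keep one character in every 3, starting at position 1 (positions 1st, 4th, 7th, ...).
Applying both steps to "cumrcevwzgsi": "tlditvmnqxjz", then "timx".

timx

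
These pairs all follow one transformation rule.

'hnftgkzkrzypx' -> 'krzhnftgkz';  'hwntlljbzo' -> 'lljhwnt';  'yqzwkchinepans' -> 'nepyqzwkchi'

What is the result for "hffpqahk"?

In each case the input is transformed by: delete the last 3 characters, then move the last 3 characters to the front (rotate right by 3).
Starting from "hffpqahk": after the first operation, "hffpq"; after the second, "fpqhf".

fpqhf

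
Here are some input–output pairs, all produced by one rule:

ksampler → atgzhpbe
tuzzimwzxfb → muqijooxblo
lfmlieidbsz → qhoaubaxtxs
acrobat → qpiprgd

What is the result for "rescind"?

xcsgthr

In each case the input is transformed by: move the last 3 characters to the front (rotate right by 3), then shift every letter 11 places backward in the alphabet (wrapping around).
For "rescind", step one produces "indresc"; step two turns that into "xcsgthr".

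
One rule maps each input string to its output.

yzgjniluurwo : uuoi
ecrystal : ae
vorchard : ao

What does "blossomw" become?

oo

Each output is the input with this applied: swap the front and back halves of the string, then keep only the vowels.
"blossomw" → "oo".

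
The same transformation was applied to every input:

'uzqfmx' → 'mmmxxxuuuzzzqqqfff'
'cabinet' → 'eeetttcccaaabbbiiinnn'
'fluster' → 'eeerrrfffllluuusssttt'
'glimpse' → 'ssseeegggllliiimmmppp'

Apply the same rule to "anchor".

ooorrraaannnccchhh

The rule is to move the last 2 characters to the front (rotate right by 2), then repeat every character 3 times.
On "anchor": the first step gives "oranch", and the second then gives "ooorrraaannnccchhh".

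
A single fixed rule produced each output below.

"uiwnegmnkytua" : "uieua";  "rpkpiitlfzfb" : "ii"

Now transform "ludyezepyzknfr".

uee

Looking at the pairs, the operation is to keep only the vowels.
So "ludyezepyzknfr" becomes "uee".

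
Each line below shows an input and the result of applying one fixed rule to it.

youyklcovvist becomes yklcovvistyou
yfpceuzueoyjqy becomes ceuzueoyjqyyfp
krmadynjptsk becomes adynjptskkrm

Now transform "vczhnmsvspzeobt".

hnmsvspzeobtvcz

Each output is the input with this applied: move the first 3 characters to the end (rotate left by 3).
Applying that to "vczhnmsvspzeobt" gives "hnmsvspzeobtvcz".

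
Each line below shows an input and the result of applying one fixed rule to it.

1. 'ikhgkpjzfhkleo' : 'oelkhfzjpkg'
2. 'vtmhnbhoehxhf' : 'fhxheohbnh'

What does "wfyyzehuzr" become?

Each output is the input with this applied: reverse the string, then delete the last 3 characters.
On "wfyyzehuzr": the first step gives "rzuhezyyfw", and the second then gives "rzuhezy".

rzuhezy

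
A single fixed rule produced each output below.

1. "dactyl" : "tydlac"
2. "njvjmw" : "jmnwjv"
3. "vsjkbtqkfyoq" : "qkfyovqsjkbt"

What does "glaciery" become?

In each case the input is transformed by: swap the first and last characters, then swap the front and back halves of the string.
For "glaciery", step one produces "ylacierg"; step two turns that into "iergylac".

iergylac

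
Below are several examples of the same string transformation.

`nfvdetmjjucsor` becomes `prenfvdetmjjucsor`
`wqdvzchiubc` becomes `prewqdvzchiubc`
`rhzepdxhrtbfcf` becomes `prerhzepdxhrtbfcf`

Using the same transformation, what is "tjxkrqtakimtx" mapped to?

pretjxkrqtakimtx

The rule is to prepend "pre".
For "tjxkrqtakimtx" the result is "pretjxkrqtakimtx".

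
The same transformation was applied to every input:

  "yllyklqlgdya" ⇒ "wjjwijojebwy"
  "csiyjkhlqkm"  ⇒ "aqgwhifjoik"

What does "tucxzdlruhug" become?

What's happening: shift every letter 2 places backward in the alphabet (wrapping around).
On "tucxzdlruhug" that produces "rsavxbjpsfse".

rsavxbjpsfse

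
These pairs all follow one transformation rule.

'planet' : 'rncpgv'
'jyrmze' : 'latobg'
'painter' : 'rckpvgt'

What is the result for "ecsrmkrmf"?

Each output is the input with this applied: shift every letter 2 places forward in the alphabet (wrapping around).
Applying that to "ecsrmkrmf" gives "geutomtoh".

geutomtoh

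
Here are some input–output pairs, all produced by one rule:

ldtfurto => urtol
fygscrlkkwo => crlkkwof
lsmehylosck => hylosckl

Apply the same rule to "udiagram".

Looking at the pairs, the operation is to move the first character to the end, then delete the first 3 characters.
Starting from "udiagram": after the first operation, "diagramu"; after the second, "gramu".

gramu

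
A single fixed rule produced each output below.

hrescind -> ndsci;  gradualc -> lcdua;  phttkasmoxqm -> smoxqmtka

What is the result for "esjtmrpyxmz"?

pyxmztmr

The transformation: delete the first 3 characters, then move the first 3 characters to the end (rotate left by 3).
"esjtmrpyxmz" → "tmrpyxmz" → "pyxmztmr".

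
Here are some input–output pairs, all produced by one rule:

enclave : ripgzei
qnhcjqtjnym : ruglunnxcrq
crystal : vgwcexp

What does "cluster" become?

What's happening: swap each adjacent pair of characters (1↔2, 3↔4, ...), then shift every letter 4 places forward in the alphabet (wrapping around).
Doing the same to "cluster": "pgwyixv".

pgwyixv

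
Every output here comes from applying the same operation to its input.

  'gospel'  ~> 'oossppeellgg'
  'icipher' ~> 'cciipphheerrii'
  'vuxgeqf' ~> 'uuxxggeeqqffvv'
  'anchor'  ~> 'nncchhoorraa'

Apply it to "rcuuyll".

What's happening: move the first character to the end, then double every character.
Working it through for "rcuuyll": intermediate "cuuyllr", final "ccuuuuyyllllrr".
(Check on "gospel": → "ospelg" → "oossppeellgg" ✓)

ccuuuuyyllllrr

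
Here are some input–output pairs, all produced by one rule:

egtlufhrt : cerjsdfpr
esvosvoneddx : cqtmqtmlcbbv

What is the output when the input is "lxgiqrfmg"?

jvegopdke

The pattern: shift every letter 2 places backward in the alphabet (wrapping around).
For "lxgiqrfmg" the result is "jvegopdke".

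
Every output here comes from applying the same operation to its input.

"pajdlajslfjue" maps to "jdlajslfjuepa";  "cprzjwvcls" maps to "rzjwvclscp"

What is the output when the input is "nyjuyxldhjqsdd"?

juyxldhjqsddny

What's happening: move the first 2 characters to the end (rotate left by 2).
Doing the same to "nyjuyxldhjqsdd": "juyxldhjqsddny".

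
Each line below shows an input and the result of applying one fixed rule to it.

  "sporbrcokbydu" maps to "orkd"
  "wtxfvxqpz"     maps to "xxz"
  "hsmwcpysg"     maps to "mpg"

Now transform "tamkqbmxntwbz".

mbnb

The transformation: keep one character in every 3, starting at position 3 (positions 3rd, 6th, 9th, ...).
So "tamkqbmxntwbz" becomes "mbnb".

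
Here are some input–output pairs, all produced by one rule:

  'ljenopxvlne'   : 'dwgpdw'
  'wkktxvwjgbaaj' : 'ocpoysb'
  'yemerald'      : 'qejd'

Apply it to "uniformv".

mage

The pattern: shift every letter 8 places backward in the alphabet (wrapping around), then keep every other character starting from the first (positions 1st, 3rd, 5th, ...).
On "uniformv": the first step gives "mfaxgjen", and the second then gives "mage".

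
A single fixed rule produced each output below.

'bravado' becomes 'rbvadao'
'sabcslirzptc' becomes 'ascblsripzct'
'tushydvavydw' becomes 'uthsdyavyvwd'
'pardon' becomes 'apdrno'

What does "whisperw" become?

hwsiepwr

The transformation: swap each adjacent pair of characters (1↔2, 3↔4, ...).
Applying that to "whisperw" gives "hwsiepwr".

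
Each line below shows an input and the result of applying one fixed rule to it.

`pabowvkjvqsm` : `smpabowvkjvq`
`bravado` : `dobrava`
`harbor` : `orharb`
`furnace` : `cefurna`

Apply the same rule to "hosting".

nghosti

Looking at the pairs, the operation is to move the last 2 characters to the front (rotate right by 2).
So "hosting" becomes "nghosti".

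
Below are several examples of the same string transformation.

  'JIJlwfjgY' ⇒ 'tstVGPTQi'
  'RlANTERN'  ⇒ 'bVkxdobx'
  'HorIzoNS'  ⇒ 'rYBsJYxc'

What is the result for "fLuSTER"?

The rule is to flip the case of every letter, then shift every letter 10 places forward in the alphabet (wrapping around).
On "fLuSTER": the first step gives "FlUster", and the second then gives "PvEcdob".

PvEcdob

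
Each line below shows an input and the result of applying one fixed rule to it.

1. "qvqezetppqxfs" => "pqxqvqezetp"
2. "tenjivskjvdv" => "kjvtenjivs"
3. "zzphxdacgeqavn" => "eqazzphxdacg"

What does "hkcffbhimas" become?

himhkcffb

Looking at the pairs, the operation is to delete the last 2 characters, then move the last 3 characters to the front (rotate right by 3).
For "hkcffbhimas", step one produces "hkcffbhim"; step two turns that into "himhkcffb".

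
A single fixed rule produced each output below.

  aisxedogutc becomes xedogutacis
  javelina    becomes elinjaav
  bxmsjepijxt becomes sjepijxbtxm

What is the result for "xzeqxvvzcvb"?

The pattern: swap the first and last characters, then move the first 3 characters to the end (rotate left by 3).
Applying both steps to "xzeqxvvzcvb": "bzeqxvvzcvx", then "qxvvzcvxbze".

qxvvzcvxbze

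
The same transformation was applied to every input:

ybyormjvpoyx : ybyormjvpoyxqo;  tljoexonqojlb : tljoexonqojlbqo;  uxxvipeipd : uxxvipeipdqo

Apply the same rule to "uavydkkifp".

What's happening: append "qo".
On "uavydkkifp" that produces "uavydkkifpqo".

uavydkkifpqo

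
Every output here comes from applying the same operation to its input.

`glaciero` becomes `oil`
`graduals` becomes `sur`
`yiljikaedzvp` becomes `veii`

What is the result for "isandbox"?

xds

The pattern: keep one character in every 3, starting at position 2 (positions 2nd, 5th, 8th, ...), then reverse the string.
On "isandbox": the first step gives "sdx", and the second then gives "xds".
(Check on "glaciero": → "lio" → "oil" ✓)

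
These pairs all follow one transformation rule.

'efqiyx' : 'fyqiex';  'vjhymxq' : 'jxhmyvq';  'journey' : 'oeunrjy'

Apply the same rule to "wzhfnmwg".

The transformation: take characters alternately from the front and the back (1st, last, 2nd, 2nd-last, ...), then move the first 2 characters to the end (rotate left by 2).
For "wzhfnmwg", step one produces "wgzwhmfn"; step two turns that into "zwhmfnwg".

zwhmfnwg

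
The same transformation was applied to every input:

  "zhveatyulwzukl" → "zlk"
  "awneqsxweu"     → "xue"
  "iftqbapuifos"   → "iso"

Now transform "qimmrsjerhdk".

What's happening: swap each adjacent pair of characters (1↔2, 3↔4, ...), then keep only the last 3 characters.
On "qimmrsjerhdk": the first step gives "iqmmsrejhrkd", and the second then gives "rkd".

rkd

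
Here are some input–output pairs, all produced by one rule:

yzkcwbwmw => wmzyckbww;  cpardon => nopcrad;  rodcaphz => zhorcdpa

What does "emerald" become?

Each output is the input with this applied: move the last 2 characters to the front (rotate right by 2), then swap each adjacent pair of characters (1↔2, 3↔4, ...).
Applying both steps to "emerald": "ldemera", then "dlmerea".

dlmerea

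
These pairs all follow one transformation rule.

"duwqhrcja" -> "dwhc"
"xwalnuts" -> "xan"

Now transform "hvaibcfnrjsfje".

habfrs

The transformation: delete the last 2 characters, then keep every other character starting from the first (positions 1st, 3rd, 5th, ...).
For "hvaibcfnrjsfje", step one produces "hvaibcfnrjsf"; step two turns that into "habfrs".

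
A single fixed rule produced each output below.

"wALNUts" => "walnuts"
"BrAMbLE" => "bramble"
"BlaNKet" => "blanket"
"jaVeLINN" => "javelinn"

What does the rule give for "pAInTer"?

What's happening: convert every letter to lowercase.
"pAInTer" → "painter".

painter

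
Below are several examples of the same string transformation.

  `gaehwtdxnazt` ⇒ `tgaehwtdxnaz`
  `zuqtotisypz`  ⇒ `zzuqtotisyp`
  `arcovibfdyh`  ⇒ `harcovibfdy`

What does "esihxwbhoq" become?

Each output is the input with this applied: move the last character to the front.
On "esihxwbhoq" that produces "qesihxwbho".

qesihxwbho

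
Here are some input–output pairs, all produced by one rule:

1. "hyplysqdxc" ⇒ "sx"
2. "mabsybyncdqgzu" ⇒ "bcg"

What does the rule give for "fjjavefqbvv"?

Each output is the input with this applied: delete the first 3 characters, then keep one character in every 3, starting at position 3 (positions 3rd, 6th, 9th, ...).
For "fjjavefqbvv", step one produces "avefqbvv"; step two turns that into "eb".

eb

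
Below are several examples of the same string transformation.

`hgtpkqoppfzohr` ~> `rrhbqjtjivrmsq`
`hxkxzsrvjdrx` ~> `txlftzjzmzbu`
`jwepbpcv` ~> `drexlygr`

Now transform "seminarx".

pctzugok

In each case the input is transformed by: shift every letter 2 places forward in the alphabet (wrapping around), then swap the front and back halves of the string.
Starting from "seminarx": after the first operation, "ugokpctz"; after the second, "pctzugok".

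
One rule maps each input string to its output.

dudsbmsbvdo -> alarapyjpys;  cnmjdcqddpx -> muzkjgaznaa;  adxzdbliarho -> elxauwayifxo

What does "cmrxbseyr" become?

vozjouypb

The pattern: shift every letter 3 places backward in the alphabet (wrapping around), then move the last 2 characters to the front (rotate right by 2).
For "cmrxbseyr", step one produces "zjouypbvo"; step two turns that into "vozjouypb".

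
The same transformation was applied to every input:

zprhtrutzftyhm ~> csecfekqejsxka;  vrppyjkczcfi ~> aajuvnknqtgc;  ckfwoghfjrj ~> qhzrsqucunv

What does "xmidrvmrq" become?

The transformation: move the first 2 characters to the end (rotate left by 2), then shift every letter 11 places forward in the alphabet (wrapping around).
So "xmidrvmrq" becomes "tocgxcbix".
(Check on "zprhtrutzftyhm": → "rhtrutzftyhmzp" → "csecfekqejsxka" ✓)

tocgxcbix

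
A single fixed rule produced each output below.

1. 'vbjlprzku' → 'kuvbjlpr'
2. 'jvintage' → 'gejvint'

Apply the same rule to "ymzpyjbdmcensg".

sgymzpyjbdmce

Rule — move the last 3 characters to the front (rotate right by 3), then delete the first character.
"ymzpyjbdmcensg" → "nsgymzpyjbdmce" → "sgymzpyjbdmce".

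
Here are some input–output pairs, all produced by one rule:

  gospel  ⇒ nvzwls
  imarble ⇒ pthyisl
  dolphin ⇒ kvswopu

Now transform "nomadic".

uvthkpj

Looking at the pairs, the operation is to shift every letter 7 places forward in the alphabet (wrapping around).
Doing the same to "nomadic": "uvthkpj".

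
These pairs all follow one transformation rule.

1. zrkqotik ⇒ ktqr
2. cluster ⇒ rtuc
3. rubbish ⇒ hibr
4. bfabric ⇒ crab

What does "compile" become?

eimc

Each output is the input with this applied: reverse the string, then keep every other character starting from the first (positions 1st, 3rd, 5th, ...).
Working it through for "compile": intermediate "elipmoc", final "eimc".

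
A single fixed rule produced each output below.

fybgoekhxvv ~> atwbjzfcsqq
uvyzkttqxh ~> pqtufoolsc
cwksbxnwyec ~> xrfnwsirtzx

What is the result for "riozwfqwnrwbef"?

mdjuralrimrwza

What's happening: shift every letter 5 places backward in the alphabet (wrapping around).
Applying that to "riozwfqwnrwbef" gives "mdjuralrimrwza".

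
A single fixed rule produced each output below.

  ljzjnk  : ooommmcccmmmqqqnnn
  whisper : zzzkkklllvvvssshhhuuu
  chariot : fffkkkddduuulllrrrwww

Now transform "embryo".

The pattern: shift every letter 3 places forward in the alphabet (wrapping around), then repeat every character 3 times.
Applying both steps to "embryo": "hpeubr", then "hhhpppeeeuuubbbrrr".

hhhpppeeeuuubbbrrr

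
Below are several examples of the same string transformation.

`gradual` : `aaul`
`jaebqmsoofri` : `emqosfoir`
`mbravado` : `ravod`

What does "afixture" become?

The pattern: swap each adjacent pair of characters (1↔2, 3↔4, ...), then delete the first 3 characters.
On "afixture": the first step gives "faxiuter", and the second then gives "iuter".

iuter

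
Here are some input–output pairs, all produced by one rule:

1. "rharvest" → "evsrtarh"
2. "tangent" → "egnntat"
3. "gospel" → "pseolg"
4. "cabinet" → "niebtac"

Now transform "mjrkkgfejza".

Each output is the input with this applied: move the last 3 characters to the front (rotate right by 3), then take characters alternately from the front and the back (1st, last, 2nd, 2nd-last, ...).
Starting from "mjrkkgfejza": after the first operation, "jzamjrkkgfe"; after the second, "jezfagmkjkr".

jezfagmkjkr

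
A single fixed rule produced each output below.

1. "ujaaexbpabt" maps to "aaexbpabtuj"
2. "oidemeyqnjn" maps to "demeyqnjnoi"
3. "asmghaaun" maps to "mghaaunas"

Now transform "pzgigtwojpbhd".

In each case the input is transformed by: move the first 2 characters to the end (rotate left by 2).
Applying that to "pzgigtwojpbhd" gives "gigtwojpbhdpz".

gigtwojpbhdpz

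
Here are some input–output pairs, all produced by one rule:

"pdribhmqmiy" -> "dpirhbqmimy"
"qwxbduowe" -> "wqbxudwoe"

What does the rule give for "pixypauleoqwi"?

ipyxapluoewqi

Looking at the pairs, the operation is to swap each adjacent pair of characters (1↔2, 3↔4, ...).
On "pixypauleoqwi" that produces "ipyxapluoewqi".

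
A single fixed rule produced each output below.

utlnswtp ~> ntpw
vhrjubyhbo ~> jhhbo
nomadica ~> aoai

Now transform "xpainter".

iprt

Each output is the input with this applied: keep every other character starting from the second (positions 2nd, 4th, 6th, ...), then swap each adjacent pair of characters (1↔2, 3↔4, ...).
"xpainter" → "pitr" → "iprt".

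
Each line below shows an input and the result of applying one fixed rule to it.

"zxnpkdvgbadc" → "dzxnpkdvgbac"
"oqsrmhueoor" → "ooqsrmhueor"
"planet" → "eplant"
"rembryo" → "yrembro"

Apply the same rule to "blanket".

eblankt

The rule is to move the last character to the front, then swap the first and last characters.
For "blanket", step one produces "tblanke"; step two turns that into "eblankt".
(Check on "zxnpkdvgbadc": → "czxnpkdvgbad" → "dzxnpkdvgbac" ✓)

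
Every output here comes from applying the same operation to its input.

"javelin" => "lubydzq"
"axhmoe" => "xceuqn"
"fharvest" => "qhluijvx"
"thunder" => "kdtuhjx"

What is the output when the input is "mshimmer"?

The pattern: move the first 2 characters to the end (rotate left by 2), then shift every letter 10 places backward in the alphabet (wrapping around).
"mshimmer" → "himmerms" → "xyccuhci".

xyccuhci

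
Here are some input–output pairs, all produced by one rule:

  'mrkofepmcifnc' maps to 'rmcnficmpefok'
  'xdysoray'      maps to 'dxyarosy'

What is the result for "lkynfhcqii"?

Each output is the input with this applied: move the first 2 characters to the end (rotate left by 2), then reverse the string.
"lkynfhcqii" → "ynfhcqiilk" → "kliiqchfny".

kliiqchfny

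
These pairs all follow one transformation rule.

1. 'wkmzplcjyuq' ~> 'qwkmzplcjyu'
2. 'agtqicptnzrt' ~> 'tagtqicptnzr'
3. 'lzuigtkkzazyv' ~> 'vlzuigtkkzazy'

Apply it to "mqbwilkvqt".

tmqbwilkvq

Rule — move the last character to the front.
For "mqbwilkvqt" the result is "tmqbwilkvq".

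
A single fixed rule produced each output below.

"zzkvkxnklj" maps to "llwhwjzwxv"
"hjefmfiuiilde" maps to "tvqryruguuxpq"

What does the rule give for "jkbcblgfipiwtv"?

The pattern: shift every letter 12 places forward in the alphabet (wrapping around).
On "jkbcblgfipiwtv" that produces "vwnonxsrubuifh".

vwnonxsrubuifh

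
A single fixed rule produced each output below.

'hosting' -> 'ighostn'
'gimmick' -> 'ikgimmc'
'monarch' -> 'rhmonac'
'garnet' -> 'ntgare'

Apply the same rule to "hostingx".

nxhostig

The transformation: move the last 2 characters to the front (rotate right by 2), then swap the first and last characters.
On "hostingx": the first step gives "gxhostin", and the second then gives "nxhostig".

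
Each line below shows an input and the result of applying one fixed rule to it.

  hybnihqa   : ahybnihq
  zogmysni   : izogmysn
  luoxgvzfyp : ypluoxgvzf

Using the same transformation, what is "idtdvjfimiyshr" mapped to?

Rule — move the first 3 characters to the end (rotate left by 3), then swap the front and back halves of the string.
For "idtdvjfimiyshr", step one produces "dvjfimiyshridt"; step two turns that into "yshridtdvjfimi".

yshridtdvjfimi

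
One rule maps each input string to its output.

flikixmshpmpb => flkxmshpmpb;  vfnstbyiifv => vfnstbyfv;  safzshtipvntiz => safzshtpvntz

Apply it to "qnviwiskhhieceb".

qnvwskhheceb

Rule — remove every "i".
Applying that to "qnviwiskhhieceb" gives "qnvwskhheceb".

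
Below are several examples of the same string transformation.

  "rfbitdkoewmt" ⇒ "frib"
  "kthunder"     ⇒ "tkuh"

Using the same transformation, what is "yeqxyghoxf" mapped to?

eyxq

Each output is the input with this applied: swap each adjacent pair of characters (1↔2, 3↔4, ...), then keep only the first 4 characters.
For "yeqxyghoxf", step one produces "eyxqgyohfx"; step two turns that into "eyxq".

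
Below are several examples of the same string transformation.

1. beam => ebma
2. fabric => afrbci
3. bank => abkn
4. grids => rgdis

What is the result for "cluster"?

What's happening: swap each adjacent pair of characters (1↔2, 3↔4, ...).
"cluster" → "lcsuetr".

lcsuetr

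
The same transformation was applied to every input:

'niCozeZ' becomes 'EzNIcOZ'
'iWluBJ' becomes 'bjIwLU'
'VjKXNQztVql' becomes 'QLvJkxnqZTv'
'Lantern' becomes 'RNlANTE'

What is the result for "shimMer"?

The pattern: move the last 2 characters to the front (rotate right by 2), then flip the case of every letter.
Starting from "shimMer": after the first operation, "ershimM"; after the second, "ERSHIMm".

ERSHIMm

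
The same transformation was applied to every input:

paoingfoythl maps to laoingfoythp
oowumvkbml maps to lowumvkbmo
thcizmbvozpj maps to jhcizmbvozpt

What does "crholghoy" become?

The rule is to swap the first and last characters.
Applying that to "crholghoy" gives "yrholghoc".

yrholghoc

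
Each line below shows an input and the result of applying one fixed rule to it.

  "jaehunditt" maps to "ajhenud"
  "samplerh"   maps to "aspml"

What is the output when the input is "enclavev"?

nelca

Each output is the input with this applied: delete the last 3 characters, then swap each adjacent pair of characters (1↔2, 3↔4, ...).
On "enclavev": the first step gives "encla", and the second then gives "nelca".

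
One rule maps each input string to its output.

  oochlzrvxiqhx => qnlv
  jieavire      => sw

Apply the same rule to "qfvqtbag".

jp

In each case the input is transformed by: shift every letter 12 places backward in the alphabet (wrapping around), then keep one character in every 3, starting at position 3 (positions 3rd, 6th, 9th, ...).
Starting from "qfvqtbag": after the first operation, "etjehpou"; after the second, "jp".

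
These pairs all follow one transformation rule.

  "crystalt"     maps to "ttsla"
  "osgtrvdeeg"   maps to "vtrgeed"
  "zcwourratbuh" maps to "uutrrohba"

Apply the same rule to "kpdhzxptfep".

In each case the input is transformed by: delete the first 3 characters, then sort the characters into reverse alphabetical order.
For "kpdhzxptfep", step one produces "hzxptfep"; step two turns that into "zxtpphfe".
(Check on "crystalt": → "stalt" → "ttsla" ✓)

zxtpphfe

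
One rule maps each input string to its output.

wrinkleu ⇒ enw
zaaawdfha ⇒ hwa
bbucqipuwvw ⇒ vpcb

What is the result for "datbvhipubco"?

Looking at the pairs, the operation is to reverse the string, then keep one character in every 3, starting at position 2 (positions 2nd, 5th, 8th, ...).
"datbvhipubco" → "ocbupihvbtad" → "cpva".

cpva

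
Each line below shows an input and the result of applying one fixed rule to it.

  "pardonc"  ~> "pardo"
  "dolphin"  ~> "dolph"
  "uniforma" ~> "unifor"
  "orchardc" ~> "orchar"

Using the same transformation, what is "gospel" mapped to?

gosp

Looking at the pairs, the operation is to delete the last 2 characters.
For "gospel" the result is "gosp".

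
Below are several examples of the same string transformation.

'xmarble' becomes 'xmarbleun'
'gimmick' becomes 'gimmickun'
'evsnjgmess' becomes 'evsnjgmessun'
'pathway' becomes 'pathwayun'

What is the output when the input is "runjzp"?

runjzpun

Rule — append "un".
On "runjzp" that produces "runjzpun".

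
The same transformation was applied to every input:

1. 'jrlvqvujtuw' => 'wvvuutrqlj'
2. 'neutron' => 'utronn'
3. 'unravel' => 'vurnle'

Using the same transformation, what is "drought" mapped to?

The rule is to sort the characters into reverse alphabetical order, then delete the last character.
On "drought": the first step gives "utrohgd", and the second then gives "utrohg".
(Check on "neutron": → "utronne" → "utronn" ✓)

utrohg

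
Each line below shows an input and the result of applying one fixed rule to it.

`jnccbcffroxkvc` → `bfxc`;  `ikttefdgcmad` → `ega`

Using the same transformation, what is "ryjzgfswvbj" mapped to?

gwj

Looking at the pairs, the operation is to delete the first 2 characters, then keep one character in every 3, starting at position 3 (positions 3rd, 6th, 9th, ...).
On "ryjzgfswvbj": the first step gives "jzgfswvbj", and the second then gives "gwj".
(Check on "ikttefdgcmad": → "ttefdgcmad" → "ega" ✓)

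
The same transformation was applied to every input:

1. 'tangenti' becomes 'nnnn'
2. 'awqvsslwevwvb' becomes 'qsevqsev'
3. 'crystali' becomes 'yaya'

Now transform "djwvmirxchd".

Each output is the input with this applied: keep one character in every 3, starting at position 3 (positions 3rd, 6th, 9th, ...), then write the whole string twice.
Applying both steps to "djwvmirxchd": "wic", then "wicwic".

wicwic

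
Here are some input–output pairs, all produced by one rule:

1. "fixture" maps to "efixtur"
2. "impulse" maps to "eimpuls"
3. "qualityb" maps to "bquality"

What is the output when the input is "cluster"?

What's happening: move the last character to the front.
Doing the same to "cluster": "rcluste".

rcluste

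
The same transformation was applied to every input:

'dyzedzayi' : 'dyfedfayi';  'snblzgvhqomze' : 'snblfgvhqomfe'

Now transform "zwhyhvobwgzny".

fwhyhvobwgfny

Each output is the input with this applied: replace every "z" with "f".
On "zwhyhvobwgzny" that produces "fwhyhvobwgfny".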